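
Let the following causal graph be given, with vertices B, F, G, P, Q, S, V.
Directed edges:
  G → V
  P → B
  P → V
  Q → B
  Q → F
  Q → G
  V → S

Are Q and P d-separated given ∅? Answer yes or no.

Yes — Q ⊥ P | ∅.

Bayes-Ball from Q | ∅ reaches {B,F,G,S,V}.
P ∉ reach(Q|∅) ⇒ Q ⊥ P | ∅.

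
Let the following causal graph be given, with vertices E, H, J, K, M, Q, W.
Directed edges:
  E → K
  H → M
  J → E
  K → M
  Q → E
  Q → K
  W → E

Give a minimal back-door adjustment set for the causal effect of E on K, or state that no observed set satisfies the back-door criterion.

E→K: minimal back-door set {Q}.

desc(E)\{E}={K,M}; candidates ⊆ {H,J,Q,W}.
size 0: {}; under {} E still reaches {J,K,M,Q,W} ∋ K.
{Q}: E⊥K given {Q} in G with E→· removed — back-door holds.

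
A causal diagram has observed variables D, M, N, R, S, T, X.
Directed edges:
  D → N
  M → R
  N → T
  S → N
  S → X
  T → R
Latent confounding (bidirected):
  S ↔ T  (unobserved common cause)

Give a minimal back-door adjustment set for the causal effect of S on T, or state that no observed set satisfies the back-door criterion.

desc(S)\{S}={N,R,T,X}; candidates ⊆ {D,M}.
S↔T: latent back-door arc(s) into S.
size 0: {}; under {} S still reaches {R,T} ∋ T.
size 1: {D}, {M}; under {D} S still reaches {R,T} ∋ T.
size 2: {D,M}; under {D,M} S still reaches {R,T} ∋ T.
S↔T cannot be blocked by any observed set — no back-door set.

S→T: no observed back-door set.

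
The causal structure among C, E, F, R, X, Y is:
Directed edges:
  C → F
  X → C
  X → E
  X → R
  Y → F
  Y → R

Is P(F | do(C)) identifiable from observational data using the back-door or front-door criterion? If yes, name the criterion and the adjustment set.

P(F|do(C)): backdoor, adjust for ∅.

desc(C)\{C}={F}; candidates ⊆ {E,R,X,Y}.
∅: C⊥F given ∅ in G with C→· removed — back-door holds.
P(F|do(C)) = P(F|C) — no adjustment needed.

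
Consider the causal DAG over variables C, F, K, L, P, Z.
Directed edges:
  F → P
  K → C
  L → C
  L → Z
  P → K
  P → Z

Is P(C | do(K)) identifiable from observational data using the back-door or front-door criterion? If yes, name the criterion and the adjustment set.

desc(K)\{K}={C}; candidates ⊆ {F,L,P,Z}.
∅: K⊥C given ∅ in G with K→· removed — back-door holds.
P(C|do(K)) = P(C|K) — no adjustment needed.

P(C|do(K)): backdoor, adjust for ∅.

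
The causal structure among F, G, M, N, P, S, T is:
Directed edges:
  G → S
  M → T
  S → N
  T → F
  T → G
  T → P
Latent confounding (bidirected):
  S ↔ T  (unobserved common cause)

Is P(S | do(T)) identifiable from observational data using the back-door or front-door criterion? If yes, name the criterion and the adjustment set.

P(S|do(T)): frontdoor, adjust for {G}.

desc(T)\{T}={F,G,N,P,S}; candidates ⊆ {M}.
T↔S: latent back-door arc(s) into T.
size 0: {}; under {} T still reaches {M,N,S} ∋ S.
size 1: {M}; under {M} T still reaches {N,S} ∋ S.
T↔S cannot be blocked by any observed set — no back-door set.
{G}: (i) intercepts every directed T→S path; (ii) no back-door T→{G}; (iii) {T} blocks every back-door {G}→S. Front-door holds.
P(S|do(T)) = Σ_{G} P(G|T) Σ_{T'} P(S|G,T')P(T').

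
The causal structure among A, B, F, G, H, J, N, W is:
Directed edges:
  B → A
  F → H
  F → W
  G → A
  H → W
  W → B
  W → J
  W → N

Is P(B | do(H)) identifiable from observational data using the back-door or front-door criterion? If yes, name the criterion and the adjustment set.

P(B|do(H)): backdoor, adjust for {F}.

desc(H)\{H}={A,B,J,N,W}; candidates ⊆ {F,G}.
size 0: {}; under {} H still reaches {A,B,F,J,N,W} ∋ B.
{F}: H⊥B given {F} in G with H→· removed — back-door holds.
P(B|do(H)) = Σ_{F} P(B|H,F)·P(F).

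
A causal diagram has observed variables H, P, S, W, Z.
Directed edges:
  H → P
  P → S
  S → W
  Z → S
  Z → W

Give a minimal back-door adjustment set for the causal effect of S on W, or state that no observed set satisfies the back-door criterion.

desc(S)\{S}={W}; candidates ⊆ {H,P,Z}.
size 0: {}; under {} S still reaches {H,P,W,Z} ∋ W.
{Z}: S⊥W given {Z} in G with S→· removed — back-door holds.

S→W: minimal back-door set {Z}.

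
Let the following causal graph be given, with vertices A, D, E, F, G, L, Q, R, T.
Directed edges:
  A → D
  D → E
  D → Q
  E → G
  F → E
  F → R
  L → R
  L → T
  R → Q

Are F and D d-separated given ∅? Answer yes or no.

Bayes-Ball from F | ∅ reaches {E,G,Q,R}.
D ∉ reach(F|∅) ⇒ F ⊥ D | ∅.

Yes — F ⊥ D | ∅.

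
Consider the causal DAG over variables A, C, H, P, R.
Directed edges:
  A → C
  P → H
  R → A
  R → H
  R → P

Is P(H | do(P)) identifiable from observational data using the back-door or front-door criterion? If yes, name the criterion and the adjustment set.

desc(P)\{P}={H}; candidates ⊆ {A,C,R}.
size 0: {}; under {} P still reaches {A,C,H,R} ∋ H.
{R}: P⊥H given {R} in G with P→· removed — back-door holds.
P(H|do(P)) = Σ_{R} P(H|P,R)·P(R).

P(H|do(P)): backdoor, adjust for {R}.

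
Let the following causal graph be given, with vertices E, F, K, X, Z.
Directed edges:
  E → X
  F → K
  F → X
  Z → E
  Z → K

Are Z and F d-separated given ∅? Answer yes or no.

Yes — Z ⊥ F | ∅.

Bayes-Ball from Z | ∅ reaches {E,K,X}.
F ∉ reach(Z|∅) ⇒ Z ⊥ F | ∅.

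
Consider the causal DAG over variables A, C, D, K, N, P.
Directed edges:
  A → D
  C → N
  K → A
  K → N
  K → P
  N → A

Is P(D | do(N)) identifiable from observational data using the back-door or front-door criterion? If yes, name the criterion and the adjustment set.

desc(N)\{N}={A,D}; candidates ⊆ {C,K,P}.
size 0: {}; under {} N still reaches {A,C,D,K,P} ∋ D.
{K}: N⊥D given {K} in G with N→· removed — back-door holds.
P(D|do(N)) = Σ_{K} P(D|N,K)·P(K).

P(D|do(N)): backdoor, adjust for {K}.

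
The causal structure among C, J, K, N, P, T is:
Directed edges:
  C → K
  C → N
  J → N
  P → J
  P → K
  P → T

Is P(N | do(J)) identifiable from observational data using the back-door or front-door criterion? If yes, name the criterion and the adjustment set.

desc(J)\{J}={N}; candidates ⊆ {C,K,P,T}.
∅: J⊥N given ∅ in G with J→· removed — back-door holds.
P(N|do(J)) = P(N|J) — no adjustment needed.

P(N|do(J)): backdoor, adjust for ∅.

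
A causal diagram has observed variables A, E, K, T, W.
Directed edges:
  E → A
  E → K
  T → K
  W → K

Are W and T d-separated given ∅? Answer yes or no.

Yes — W ⊥ T | ∅.

Bayes-Ball from W | ∅ reaches {K}.
T ∉ reach(W|∅) ⇒ W ⊥ T | ∅.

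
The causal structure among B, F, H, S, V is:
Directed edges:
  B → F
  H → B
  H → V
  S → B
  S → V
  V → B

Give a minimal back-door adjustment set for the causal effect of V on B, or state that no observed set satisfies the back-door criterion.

V→B: minimal back-door set {H, S}.

desc(V)\{V}={B,F}; candidates ⊆ {H,S}.
size 0: {}; under {} V still reaches {B,F,H,S} ∋ B.
size 1: {H}, {S}; under {H} V still reaches {B,F,S} ∋ B.
{H,S}: V⊥B given {H,S} in G with V→· removed — back-door holds.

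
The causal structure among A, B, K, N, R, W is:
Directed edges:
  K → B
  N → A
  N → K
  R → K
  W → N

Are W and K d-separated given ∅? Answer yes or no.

Bayes-Ball from W | ∅ reaches {A,B,K,N}.
K ∈ reach(W|∅) ⇒ W ⊥̸ K | ∅.

No — W and K are d-connected given ∅.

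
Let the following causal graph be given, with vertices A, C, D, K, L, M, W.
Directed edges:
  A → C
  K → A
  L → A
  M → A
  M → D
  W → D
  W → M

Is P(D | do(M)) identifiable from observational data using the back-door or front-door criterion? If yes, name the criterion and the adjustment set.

desc(M)\{M}={A,C,D}; candidates ⊆ {K,L,W}.
size 0: {}; under {} M still reaches {D,W} ∋ D.
{W}: M⊥D given {W} in G with M→· removed — back-door holds.
P(D|do(M)) = Σ_{W} P(D|M,W)·P(W).

P(D|do(M)): backdoor, adjust for {W}.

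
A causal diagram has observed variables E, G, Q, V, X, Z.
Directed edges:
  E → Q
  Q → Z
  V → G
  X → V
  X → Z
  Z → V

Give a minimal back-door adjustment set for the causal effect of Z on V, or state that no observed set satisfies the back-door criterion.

Z→V: minimal back-door set {X}.

desc(Z)\{Z}={G,V}; candidates ⊆ {E,Q,X}.
size 0: {}; under {} Z still reaches {E,G,Q,V,X} ∋ V.
{X}: Z⊥V given {X} in G with Z→· removed — back-door holds.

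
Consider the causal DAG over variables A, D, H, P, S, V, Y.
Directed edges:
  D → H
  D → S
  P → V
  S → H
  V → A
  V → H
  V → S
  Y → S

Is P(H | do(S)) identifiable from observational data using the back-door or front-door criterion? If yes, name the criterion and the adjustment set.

P(H|do(S)): backdoor, adjust for {D, V}.

desc(S)\{S}={H}; candidates ⊆ {A,D,P,V,Y}.
size 0: {}; under {} S still reaches {A,D,H,P,V,Y} ∋ H.
size 1: {A}, {D}, {P} …(+2); under {A} S still reaches {D,H,P,V,Y} ∋ H.
{D,V}: S⊥H given {D,V} in G with S→· removed — back-door holds.
P(H|do(S)) = Σ_{D,V} P(H|S,D,V)·P(D,V).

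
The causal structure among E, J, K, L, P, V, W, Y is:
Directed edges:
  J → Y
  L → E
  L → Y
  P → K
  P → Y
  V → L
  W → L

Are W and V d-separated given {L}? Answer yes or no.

Bayes-Ball from W | {L} reaches {V}.
V ∈ reach(W|{L}) ⇒ W ⊥̸ V | {L}.

No — W and V are d-connected given {L}.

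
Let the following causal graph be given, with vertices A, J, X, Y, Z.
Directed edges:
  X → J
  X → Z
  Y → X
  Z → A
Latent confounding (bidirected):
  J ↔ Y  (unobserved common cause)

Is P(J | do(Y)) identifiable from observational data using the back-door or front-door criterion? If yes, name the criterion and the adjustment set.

desc(Y)\{Y}={A,J,X,Z}; candidates ⊆ {—}.
Y↔J: latent back-door arc(s) into Y.
size 0: {}; under {} Y still reaches {J} ∋ J.
Y↔J cannot be blocked by any observed set — no back-door set.
{X}: (i) intercepts every directed Y→J path; (ii) no back-door Y→{X}; (iii) {Y} blocks every back-door {X}→J. Front-door holds.
P(J|do(Y)) = Σ_{X} P(X|Y) Σ_{Y'} P(J|X,Y')P(Y').

P(J|do(Y)): frontdoor, adjust for {X}.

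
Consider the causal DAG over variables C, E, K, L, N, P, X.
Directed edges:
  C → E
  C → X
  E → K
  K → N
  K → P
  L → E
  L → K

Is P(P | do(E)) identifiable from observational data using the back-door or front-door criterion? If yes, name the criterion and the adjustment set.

P(P|do(E)): backdoor, adjust for {L}.

desc(E)\{E}={K,N,P}; candidates ⊆ {C,L,X}.
size 0: {}; under {} E still reaches {C,K,L,N,P,X} ∋ P.
{L}: E⊥P given {L} in G with E→· removed — back-door holds.
P(P|do(E)) = Σ_{L} P(P|E,L)·P(L).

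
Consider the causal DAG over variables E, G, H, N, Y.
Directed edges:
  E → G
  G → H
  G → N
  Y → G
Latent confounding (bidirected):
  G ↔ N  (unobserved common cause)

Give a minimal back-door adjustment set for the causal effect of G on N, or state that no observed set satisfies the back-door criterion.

desc(G)\{G}={H,N}; candidates ⊆ {E,Y}.
G↔N: latent back-door arc(s) into G.
size 0: {}; under {} G still reaches {E,N,Y} ∋ N.
size 1: {E}, {Y}; under {E} G still reaches {N,Y} ∋ N.
size 2: {E,Y}; under {E,Y} G still reaches {N} ∋ N.
G↔N cannot be blocked by any observed set — no back-door set.

G→N: no observed back-door set.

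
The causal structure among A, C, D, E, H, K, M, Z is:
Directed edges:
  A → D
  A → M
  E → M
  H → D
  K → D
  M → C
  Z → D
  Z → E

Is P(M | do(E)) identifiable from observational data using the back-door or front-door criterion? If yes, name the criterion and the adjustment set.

desc(E)\{E}={C,M}; candidates ⊆ {A,D,H,K,Z}.
∅: E⊥M given ∅ in G with E→· removed — back-door holds.
P(M|do(E)) = P(M|E) — no adjustment needed.

P(M|do(E)): backdoor, adjust for ∅.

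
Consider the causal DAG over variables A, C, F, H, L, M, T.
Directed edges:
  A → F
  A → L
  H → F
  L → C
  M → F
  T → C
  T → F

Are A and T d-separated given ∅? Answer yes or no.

Yes — A ⊥ T | ∅.

Bayes-Ball from A | ∅ reaches {C,F,L}.
T ∉ reach(A|∅) ⇒ A ⊥ T | ∅.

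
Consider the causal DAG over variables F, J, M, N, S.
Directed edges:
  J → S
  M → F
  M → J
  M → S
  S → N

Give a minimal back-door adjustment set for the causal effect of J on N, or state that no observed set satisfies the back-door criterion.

desc(J)\{J}={N,S}; candidates ⊆ {F,M}.
size 0: {}; under {} J still reaches {F,M,N,S} ∋ N.
{M}: J⊥N given {M} in G with J→· removed — back-door holds.

J→N: minimal back-door set {M}.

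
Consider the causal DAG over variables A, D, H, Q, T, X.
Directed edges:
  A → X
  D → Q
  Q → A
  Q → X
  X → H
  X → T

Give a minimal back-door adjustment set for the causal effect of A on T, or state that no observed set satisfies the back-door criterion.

desc(A)\{A}={H,T,X}; candidates ⊆ {D,Q}.
size 0: {}; under {} A still reaches {D,H,Q,T,X} ∋ T.
{Q}: A⊥T given {Q} in G with A→· removed — back-door holds.

A→T: minimal back-door set {Q}.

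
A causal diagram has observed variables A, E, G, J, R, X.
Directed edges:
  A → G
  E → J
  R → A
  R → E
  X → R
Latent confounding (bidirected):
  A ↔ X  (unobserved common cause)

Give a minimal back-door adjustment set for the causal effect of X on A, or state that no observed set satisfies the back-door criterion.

desc(X)\{X}={A,E,G,J,R}; candidates ⊆ {—}.
X↔A: latent back-door arc(s) into X.
size 0: {}; under {} X still reaches {A,G} ∋ A.
X↔A cannot be blocked by any observed set — no back-door set.

X→A: no observed back-door set.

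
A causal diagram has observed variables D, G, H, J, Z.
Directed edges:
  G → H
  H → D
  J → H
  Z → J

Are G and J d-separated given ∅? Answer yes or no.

Yes — G ⊥ J | ∅.

Bayes-Ball from G | ∅ reaches {D,H}.
J ∉ reach(G|∅) ⇒ G ⊥ J | ∅.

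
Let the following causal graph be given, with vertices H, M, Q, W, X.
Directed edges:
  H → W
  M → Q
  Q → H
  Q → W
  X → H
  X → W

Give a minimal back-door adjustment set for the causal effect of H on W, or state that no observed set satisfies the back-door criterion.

desc(H)\{H}={W}; candidates ⊆ {M,Q,X}.
size 0: {}; under {} H still reaches {M,Q,W,X} ∋ W.
size 1: {M}, {Q}, {X}; under {M} H still reaches {Q,W,X} ∋ W.
{Q,X}: H⊥W given {Q,X} in G with H→· removed — back-door holds.

H→W: minimal back-door set {Q, X}.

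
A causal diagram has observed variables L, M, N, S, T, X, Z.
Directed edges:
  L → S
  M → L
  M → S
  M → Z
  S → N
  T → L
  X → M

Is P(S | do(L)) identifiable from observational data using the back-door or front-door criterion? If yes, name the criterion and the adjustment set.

desc(L)\{L}={N,S}; candidates ⊆ {M,T,X,Z}.
size 0: {}; under {} L still reaches {M,N,S,T,X,Z} ∋ S.
{M}: L⊥S given {M} in G with L→· removed — back-door holds.
P(S|do(L)) = Σ_{M} P(S|L,M)·P(M).

P(S|do(L)): backdoor, adjust for {M}.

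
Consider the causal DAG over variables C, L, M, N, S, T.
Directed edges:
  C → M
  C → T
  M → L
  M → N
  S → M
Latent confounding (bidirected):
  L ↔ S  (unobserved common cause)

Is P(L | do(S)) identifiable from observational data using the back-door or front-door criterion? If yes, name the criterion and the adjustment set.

desc(S)\{S}={L,M,N}; candidates ⊆ {C,T}.
S↔L: latent back-door arc(s) into S.
size 0: {}; under {} S still reaches {L} ∋ L.
size 1: {C}, {T}; under {C} S still reaches {L} ∋ L.
size 2: {C,T}; under {C,T} S still reaches {L} ∋ L.
S↔L cannot be blocked by any observed set — no back-door set.
{M}: (i) intercepts every directed S→L path; (ii) no back-door S→{M}; (iii) {S} blocks every back-door {M}→L. Front-door holds.
P(L|do(S)) = Σ_{M} P(M|S) Σ_{S'} P(L|M,S')P(S').

P(L|do(S)): frontdoor, adjust for {M}.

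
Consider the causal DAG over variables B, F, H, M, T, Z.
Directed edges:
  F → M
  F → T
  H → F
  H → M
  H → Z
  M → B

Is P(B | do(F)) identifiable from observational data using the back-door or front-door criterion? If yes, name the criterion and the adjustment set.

P(B|do(F)): backdoor, adjust for {H}.

desc(F)\{F}={B,M,T}; candidates ⊆ {H,Z}.
size 0: {}; under {} F still reaches {B,H,M,Z} ∋ B.
{H}: F⊥B given {H} in G with F→· removed — back-door holds.
P(B|do(F)) = Σ_{H} P(B|F,H)·P(H).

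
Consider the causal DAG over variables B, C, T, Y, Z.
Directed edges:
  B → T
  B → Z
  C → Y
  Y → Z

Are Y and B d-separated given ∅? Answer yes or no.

Yes — Y ⊥ B | ∅.

Bayes-Ball from Y | ∅ reaches {C,Z}.
B ∉ reach(Y|∅) ⇒ Y ⊥ B | ∅.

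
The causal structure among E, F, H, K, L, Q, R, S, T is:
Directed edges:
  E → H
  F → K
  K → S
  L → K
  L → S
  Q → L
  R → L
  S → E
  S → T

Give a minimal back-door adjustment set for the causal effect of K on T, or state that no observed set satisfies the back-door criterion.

desc(K)\{K}={E,H,S,T}; candidates ⊆ {F,L,Q,R}.
size 0: {}; under {} K still reaches {E,F,H,L,Q,R,S,T} ∋ T.
{L}: K⊥T given {L} in G with K→· removed — back-door holds.

K→T: minimal back-door set {L}.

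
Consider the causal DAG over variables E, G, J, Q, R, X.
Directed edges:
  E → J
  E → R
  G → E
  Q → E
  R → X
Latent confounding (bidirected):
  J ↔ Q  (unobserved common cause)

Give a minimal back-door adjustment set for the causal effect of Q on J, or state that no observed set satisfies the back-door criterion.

Q→J: no observed back-door set.

desc(Q)\{Q}={E,J,R,X}; candidates ⊆ {G}.
Q↔J: latent back-door arc(s) into Q.
size 0: {}; under {} Q still reaches {J} ∋ J.
size 1: {G}; under {G} Q still reaches {J} ∋ J.
Q↔J cannot be blocked by any observed set — no back-door set.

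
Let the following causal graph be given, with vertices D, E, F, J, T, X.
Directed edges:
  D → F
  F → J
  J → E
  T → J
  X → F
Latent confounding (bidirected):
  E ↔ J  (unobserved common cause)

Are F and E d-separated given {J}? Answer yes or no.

No — F and E are d-connected given {J}.

Bayes-Ball from F | {J} reaches {D,E,T,X}.
E ∈ reach(F|{J}) ⇒ F ⊥̸ E | {J}.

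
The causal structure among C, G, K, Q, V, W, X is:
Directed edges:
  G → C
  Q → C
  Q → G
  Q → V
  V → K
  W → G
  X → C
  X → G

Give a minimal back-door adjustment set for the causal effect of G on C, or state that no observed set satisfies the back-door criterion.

desc(G)\{G}={C}; candidates ⊆ {K,Q,V,W,X}.
size 0: {}; under {} G still reaches {C,K,Q,V,W,X} ∋ C.
size 1: {K}, {Q}, {V} …(+2); under {K} G still reaches {C,Q,V,W,X} ∋ C.
{Q,X}: G⊥C given {Q,X} in G with G→· removed — back-door holds.

G→C: minimal back-door set {Q, X}.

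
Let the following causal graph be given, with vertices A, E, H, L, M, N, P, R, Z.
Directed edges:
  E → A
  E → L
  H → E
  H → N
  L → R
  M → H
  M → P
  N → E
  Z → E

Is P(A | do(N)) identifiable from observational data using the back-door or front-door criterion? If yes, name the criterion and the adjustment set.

desc(N)\{N}={A,E,L,R}; candidates ⊆ {H,M,P,Z}.
size 0: {}; under {} N still reaches {A,E,H,L,M,P,R} ∋ A.
{H}: N⊥A given {H} in G with N→· removed — back-door holds.
P(A|do(N)) = Σ_{H} P(A|N,H)·P(H).

P(A|do(N)): backdoor, adjust for {H}.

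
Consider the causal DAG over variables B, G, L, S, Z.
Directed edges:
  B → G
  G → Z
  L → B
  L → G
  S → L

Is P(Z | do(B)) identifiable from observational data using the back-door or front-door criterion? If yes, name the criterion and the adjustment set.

P(Z|do(B)): backdoor, adjust for {L}.

desc(B)\{B}={G,Z}; candidates ⊆ {L,S}.
size 0: {}; under {} B still reaches {G,L,S,Z} ∋ Z.
{L}: B⊥Z given {L} in G with B→· removed — back-door holds.
P(Z|do(B)) = Σ_{L} P(Z|B,L)·P(L).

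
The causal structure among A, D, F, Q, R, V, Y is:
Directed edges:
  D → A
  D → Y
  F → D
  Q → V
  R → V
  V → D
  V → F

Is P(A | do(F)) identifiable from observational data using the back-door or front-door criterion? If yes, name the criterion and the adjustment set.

P(A|do(F)): backdoor, adjust for {V}.

desc(F)\{F}={A,D,Y}; candidates ⊆ {Q,R,V}.
size 0: {}; under {} F still reaches {A,D,Q,R,V,Y} ∋ A.
{V}: F⊥A given {V} in G with F→· removed — back-door holds.
P(A|do(F)) = Σ_{V} P(A|F,V)·P(V).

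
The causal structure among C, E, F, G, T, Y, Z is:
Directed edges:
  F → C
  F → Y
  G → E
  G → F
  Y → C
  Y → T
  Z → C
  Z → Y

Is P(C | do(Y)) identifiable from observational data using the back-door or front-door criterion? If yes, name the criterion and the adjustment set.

P(C|do(Y)): backdoor, adjust for {F, Z}.

desc(Y)\{Y}={C,T}; candidates ⊆ {E,F,G,Z}.
size 0: {}; under {} Y still reaches {C,E,F,G,Z} ∋ C.
size 1: {E}, {F}, {G} …(+1); under {E} Y still reaches {C,F,G,Z} ∋ C.
{F,Z}: Y⊥C given {F,Z} in G with Y→· removed — back-door holds.
P(C|do(Y)) = Σ_{F,Z} P(C|Y,F,Z)·P(F,Z).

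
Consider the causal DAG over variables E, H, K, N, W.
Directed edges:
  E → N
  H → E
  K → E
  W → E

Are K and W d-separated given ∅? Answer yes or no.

Bayes-Ball from K | ∅ reaches {E,N}.
W ∉ reach(K|∅) ⇒ K ⊥ W | ∅.

Yes — K ⊥ W | ∅.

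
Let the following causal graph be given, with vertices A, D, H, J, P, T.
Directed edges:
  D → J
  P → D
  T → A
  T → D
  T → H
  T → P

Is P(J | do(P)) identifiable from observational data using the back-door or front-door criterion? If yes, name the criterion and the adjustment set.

desc(P)\{P}={D,J}; candidates ⊆ {A,H,T}.
size 0: {}; under {} P still reaches {A,D,H,J,T} ∋ J.
{T}: P⊥J given {T} in G with P→· removed — back-door holds.
P(J|do(P)) = Σ_{T} P(J|P,T)·P(T).

P(J|do(P)): backdoor, adjust for {T}.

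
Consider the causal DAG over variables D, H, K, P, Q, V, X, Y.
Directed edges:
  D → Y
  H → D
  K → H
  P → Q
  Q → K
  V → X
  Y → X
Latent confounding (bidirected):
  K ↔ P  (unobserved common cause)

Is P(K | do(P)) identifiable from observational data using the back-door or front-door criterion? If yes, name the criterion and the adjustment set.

P(K|do(P)): frontdoor, adjust for {Q}.

desc(P)\{P}={D,H,K,Q,X,Y}; candidates ⊆ {V}.
P↔K: latent back-door arc(s) into P.
size 0: {}; under {} P still reaches {D,H,K,X,Y} ∋ K.
size 1: {V}; under {V} P still reaches {D,H,K,X,Y} ∋ K.
P↔K cannot be blocked by any observed set — no back-door set.
{Q}: (i) intercepts every directed P→K path; (ii) no back-door P→{Q}; (iii) {P} blocks every back-door {Q}→K. Front-door holds.
P(K|do(P)) = Σ_{Q} P(Q|P) Σ_{P'} P(K|Q,P')P(P').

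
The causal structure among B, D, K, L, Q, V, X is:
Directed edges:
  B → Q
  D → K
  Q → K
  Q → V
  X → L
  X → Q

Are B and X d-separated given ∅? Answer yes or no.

Bayes-Ball from B | ∅ reaches {K,Q,V}.
X ∉ reach(B|∅) ⇒ B ⊥ X | ∅.

Yes — B ⊥ X | ∅.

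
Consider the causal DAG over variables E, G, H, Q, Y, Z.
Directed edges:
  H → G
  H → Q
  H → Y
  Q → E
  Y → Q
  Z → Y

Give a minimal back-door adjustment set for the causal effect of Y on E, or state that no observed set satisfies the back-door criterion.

Y→E: minimal back-door set {H}.

desc(Y)\{Y}={E,Q}; candidates ⊆ {G,H,Z}.
size 0: {}; under {} Y still reaches {E,G,H,Q,Z} ∋ E.
{H}: Y⊥E given {H} in G with Y→· removed — back-door holds.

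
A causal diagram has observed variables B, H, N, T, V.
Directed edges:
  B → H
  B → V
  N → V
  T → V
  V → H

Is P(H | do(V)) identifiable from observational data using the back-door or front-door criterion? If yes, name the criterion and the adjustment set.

desc(V)\{V}={H}; candidates ⊆ {B,N,T}.
size 0: {}; under {} V still reaches {B,H,N,T} ∋ H.
{B}: V⊥H given {B} in G with V→· removed — back-door holds.
P(H|do(V)) = Σ_{B} P(H|V,B)·P(B).

P(H|do(V)): backdoor, adjust for {B}.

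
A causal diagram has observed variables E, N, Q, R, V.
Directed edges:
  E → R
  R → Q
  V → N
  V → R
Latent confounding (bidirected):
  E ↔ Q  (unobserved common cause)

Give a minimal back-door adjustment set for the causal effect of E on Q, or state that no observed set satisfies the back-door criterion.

desc(E)\{E}={Q,R}; candidates ⊆ {N,V}.
E↔Q: latent back-door arc(s) into E.
size 0: {}; under {} E still reaches {Q} ∋ Q.
size 1: {N}, {V}; under {N} E still reaches {Q} ∋ Q.
size 2: {N,V}; under {N,V} E still reaches {Q} ∋ Q.
E↔Q cannot be blocked by any observed set — no back-door set.

E→Q: no observed back-door set.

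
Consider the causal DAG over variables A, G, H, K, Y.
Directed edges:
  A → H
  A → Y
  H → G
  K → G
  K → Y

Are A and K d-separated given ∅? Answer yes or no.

Bayes-Ball from A | ∅ reaches {G,H,Y}.
K ∉ reach(A|∅) ⇒ A ⊥ K | ∅.

Yes — A ⊥ K | ∅.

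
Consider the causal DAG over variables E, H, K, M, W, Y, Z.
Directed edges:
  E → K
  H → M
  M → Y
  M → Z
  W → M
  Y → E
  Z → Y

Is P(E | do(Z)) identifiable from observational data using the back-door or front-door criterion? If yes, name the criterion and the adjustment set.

P(E|do(Z)): backdoor, adjust for {M}.

desc(Z)\{Z}={E,K,Y}; candidates ⊆ {H,M,W}.
size 0: {}; under {} Z still reaches {E,H,K,M,W,Y} ∋ E.
{M}: Z⊥E given {M} in G with Z→· removed — back-door holds.
P(E|do(Z)) = Σ_{M} P(E|Z,M)·P(M).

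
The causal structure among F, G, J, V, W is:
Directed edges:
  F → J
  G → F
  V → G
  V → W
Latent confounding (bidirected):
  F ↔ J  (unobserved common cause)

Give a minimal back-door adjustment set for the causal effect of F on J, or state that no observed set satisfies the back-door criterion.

desc(F)\{F}={J}; candidates ⊆ {G,V,W}.
F↔J: latent back-door arc(s) into F.
size 0: {}; under {} F still reaches {G,J,V,W} ∋ J.
size 1: {G}, {V}, {W}; under {G} F still reaches {J} ∋ J.
size 2: {G,V}, {G,W}, {V,W}; under {G,V} F still reaches {J} ∋ J.
F↔J cannot be blocked by any observed set — no back-door set.

F→J: no observed back-door set.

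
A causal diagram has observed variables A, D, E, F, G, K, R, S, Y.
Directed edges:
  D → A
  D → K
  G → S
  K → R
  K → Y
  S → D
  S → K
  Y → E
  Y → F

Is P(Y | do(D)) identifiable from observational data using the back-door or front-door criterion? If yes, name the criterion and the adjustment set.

P(Y|do(D)): backdoor, adjust for {S}.

desc(D)\{D}={A,E,F,K,R,Y}; candidates ⊆ {G,S}.
size 0: {}; under {} D still reaches {E,F,G,K,R,S,Y} ∋ Y.
{S}: D⊥Y given {S} in G with D→· removed — back-door holds.
P(Y|do(D)) = Σ_{S} P(Y|D,S)·P(S).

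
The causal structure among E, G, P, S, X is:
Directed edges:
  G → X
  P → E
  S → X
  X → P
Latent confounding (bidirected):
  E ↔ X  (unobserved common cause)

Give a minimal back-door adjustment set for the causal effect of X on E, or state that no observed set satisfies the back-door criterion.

X→E: no observed back-door set.

desc(X)\{X}={E,P}; candidates ⊆ {G,S}.
X↔E: latent back-door arc(s) into X.
size 0: {}; under {} X still reaches {E,G,S} ∋ E.
size 1: {G}, {S}; under {G} X still reaches {E,S} ∋ E.
size 2: {G,S}; under {G,S} X still reaches {E} ∋ E.
X↔E cannot be blocked by any observed set — no back-door set.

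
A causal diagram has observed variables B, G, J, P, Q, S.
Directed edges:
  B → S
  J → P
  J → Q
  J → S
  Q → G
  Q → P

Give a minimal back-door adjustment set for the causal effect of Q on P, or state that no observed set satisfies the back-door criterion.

desc(Q)\{Q}={G,P}; candidates ⊆ {B,J,S}.
size 0: {}; under {} Q still reaches {J,P,S} ∋ P.
{J}: Q⊥P given {J} in G with Q→· removed — back-door holds.

Q→P: minimal back-door set {J}.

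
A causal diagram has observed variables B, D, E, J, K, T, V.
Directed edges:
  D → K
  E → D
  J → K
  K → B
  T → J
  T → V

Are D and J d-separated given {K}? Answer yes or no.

Bayes-Ball from D | {K} reaches {E,J,T,V}.
J ∈ reach(D|{K}) ⇒ D ⊥̸ J | {K}.

No — D and J are d-connected given {K}.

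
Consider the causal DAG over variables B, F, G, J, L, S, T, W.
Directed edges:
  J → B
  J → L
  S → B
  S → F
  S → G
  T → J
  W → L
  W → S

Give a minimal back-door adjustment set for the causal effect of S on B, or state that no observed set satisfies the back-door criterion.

S→B: minimal back-door set ∅.

desc(S)\{S}={B,F,G}; candidates ⊆ {J,L,T,W}.
∅: S⊥B given ∅ in G with S→· removed — back-door holds.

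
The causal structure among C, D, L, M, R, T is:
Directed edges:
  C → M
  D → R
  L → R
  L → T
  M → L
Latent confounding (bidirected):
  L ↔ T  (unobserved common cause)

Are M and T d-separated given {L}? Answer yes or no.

No — M and T are d-connected given {L}.

Bayes-Ball from M | {L} reaches {C,T}.
T ∈ reach(M|{L}) ⇒ M ⊥̸ T | {L}.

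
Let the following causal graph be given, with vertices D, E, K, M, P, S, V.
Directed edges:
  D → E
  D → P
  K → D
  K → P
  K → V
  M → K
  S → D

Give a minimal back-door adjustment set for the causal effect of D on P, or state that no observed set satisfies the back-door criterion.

D→P: minimal back-door set {K}.

desc(D)\{D}={E,P}; candidates ⊆ {K,M,S,V}.
size 0: {}; under {} D still reaches {K,M,P,S,V} ∋ P.
{K}: D⊥P given {K} in G with D→· removed — back-door holds.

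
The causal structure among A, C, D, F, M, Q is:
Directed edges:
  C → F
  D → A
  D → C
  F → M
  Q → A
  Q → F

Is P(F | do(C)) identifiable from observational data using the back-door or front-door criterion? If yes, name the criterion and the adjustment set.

desc(C)\{C}={F,M}; candidates ⊆ {A,D,Q}.
∅: C⊥F given ∅ in G with C→· removed — back-door holds.
P(F|do(C)) = P(F|C) — no adjustment needed.

P(F|do(C)): backdoor, adjust for ∅.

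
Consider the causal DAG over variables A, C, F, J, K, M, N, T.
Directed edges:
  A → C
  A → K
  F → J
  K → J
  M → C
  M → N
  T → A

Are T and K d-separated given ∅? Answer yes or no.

No — T and K are d-connected given ∅.

Bayes-Ball from T | ∅ reaches {A,C,J,K}.
K ∈ reach(T|∅) ⇒ T ⊥̸ K | ∅.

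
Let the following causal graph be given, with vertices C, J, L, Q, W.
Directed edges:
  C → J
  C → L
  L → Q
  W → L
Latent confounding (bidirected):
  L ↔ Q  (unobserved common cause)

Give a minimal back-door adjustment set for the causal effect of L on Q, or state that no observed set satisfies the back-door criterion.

desc(L)\{L}={Q}; candidates ⊆ {C,J,W}.
L↔Q: latent back-door arc(s) into L.
size 0: {}; under {} L still reaches {C,J,Q,W} ∋ Q.
size 1: {C}, {J}, {W}; under {C} L still reaches {Q,W} ∋ Q.
size 2: {C,J}, {C,W}, {J,W}; under {C,J} L still reaches {Q,W} ∋ Q.
L↔Q cannot be blocked by any observed set — no back-door set.

L→Q: no observed back-door set.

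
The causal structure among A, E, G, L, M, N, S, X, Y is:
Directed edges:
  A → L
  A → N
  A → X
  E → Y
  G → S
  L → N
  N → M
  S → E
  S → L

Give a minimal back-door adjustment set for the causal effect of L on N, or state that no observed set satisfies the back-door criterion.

L→N: minimal back-door set {A}.

desc(L)\{L}={M,N}; candidates ⊆ {A,E,G,S,X,Y}.
size 0: {}; under {} L still reaches {A,E,G,M,N,S,X,Y} ∋ N.
{A}: L⊥N given {A} in G with L→· removed — back-door holds.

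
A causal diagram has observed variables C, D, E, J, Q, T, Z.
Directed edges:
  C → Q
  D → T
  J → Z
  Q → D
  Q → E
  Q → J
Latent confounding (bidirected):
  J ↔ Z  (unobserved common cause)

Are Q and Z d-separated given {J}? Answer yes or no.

No — Q and Z are d-connected given {J}.

Bayes-Ball from Q | {J} reaches {C,D,E,T,Z}.
Z ∈ reach(Q|{J}) ⇒ Q ⊥̸ Z | {J}.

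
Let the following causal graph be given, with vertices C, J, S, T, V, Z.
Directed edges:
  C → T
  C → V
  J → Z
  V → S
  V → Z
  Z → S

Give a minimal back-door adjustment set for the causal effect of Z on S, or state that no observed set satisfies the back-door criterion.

desc(Z)\{Z}={S}; candidates ⊆ {C,J,T,V}.
size 0: {}; under {} Z still reaches {C,J,S,T,V} ∋ S.
{V}: Z⊥S given {V} in G with Z→· removed — back-door holds.

Z→S: minimal back-door set {V}.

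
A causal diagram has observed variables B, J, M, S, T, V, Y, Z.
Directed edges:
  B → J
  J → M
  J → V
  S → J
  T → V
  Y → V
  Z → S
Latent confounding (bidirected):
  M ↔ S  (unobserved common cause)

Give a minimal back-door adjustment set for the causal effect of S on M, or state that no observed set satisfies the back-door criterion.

desc(S)\{S}={J,M,V}; candidates ⊆ {B,T,Y,Z}.
S↔M: latent back-door arc(s) into S.
size 0: {}; under {} S still reaches {M,Z} ∋ M.
size 1: {B}, {T}, {Y} …(+1); under {B} S still reaches {M,Z} ∋ M.
size 2: {B,T}, {B,Y}, {B,Z} …(+3); under {B,T} S still reaches {M,Z} ∋ M.
S↔M cannot be blocked by any observed set — no back-door set.

S→M: no observed back-door set.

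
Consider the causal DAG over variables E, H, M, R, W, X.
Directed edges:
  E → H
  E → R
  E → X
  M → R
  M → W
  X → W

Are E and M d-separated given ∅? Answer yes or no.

Yes — E ⊥ M | ∅.

Bayes-Ball from E | ∅ reaches {H,R,W,X}.
M ∉ reach(E|∅) ⇒ E ⊥ M | ∅.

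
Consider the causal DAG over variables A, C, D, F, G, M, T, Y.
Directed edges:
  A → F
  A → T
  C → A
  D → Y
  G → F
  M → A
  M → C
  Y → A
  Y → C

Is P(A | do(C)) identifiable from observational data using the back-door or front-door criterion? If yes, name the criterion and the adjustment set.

desc(C)\{C}={A,F,T}; candidates ⊆ {D,G,M,Y}.
size 0: {}; under {} C still reaches {A,D,F,M,T,Y} ∋ A.
size 1: {D}, {G}, {M} …(+1); under {D} C still reaches {A,F,M,T,Y} ∋ A.
{M,Y}: C⊥A given {M,Y} in G with C→· removed — back-door holds.
P(A|do(C)) = Σ_{M,Y} P(A|C,M,Y)·P(M,Y).

P(A|do(C)): backdoor, adjust for {M, Y}.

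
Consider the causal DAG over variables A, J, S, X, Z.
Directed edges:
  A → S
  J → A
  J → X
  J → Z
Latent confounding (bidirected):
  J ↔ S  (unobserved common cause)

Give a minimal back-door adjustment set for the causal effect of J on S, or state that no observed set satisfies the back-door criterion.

desc(J)\{J}={A,S,X,Z}; candidates ⊆ {—}.
J↔S: latent back-door arc(s) into J.
size 0: {}; under {} J still reaches {S} ∋ S.
J↔S cannot be blocked by any observed set — no back-door set.

J→S: no observed back-door set.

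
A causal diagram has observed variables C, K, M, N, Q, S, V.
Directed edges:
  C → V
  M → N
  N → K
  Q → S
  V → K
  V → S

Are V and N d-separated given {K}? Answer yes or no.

No — V and N are d-connected given {K}.

Bayes-Ball from V | {K} reaches {C,M,N,S}.
N ∈ reach(V|{K}) ⇒ V ⊥̸ N | {K}.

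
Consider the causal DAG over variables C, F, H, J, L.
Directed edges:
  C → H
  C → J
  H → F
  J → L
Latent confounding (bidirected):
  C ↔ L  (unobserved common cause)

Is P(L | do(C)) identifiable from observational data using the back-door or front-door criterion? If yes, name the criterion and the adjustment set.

P(L|do(C)): frontdoor, adjust for {J}.

desc(C)\{C}={F,H,J,L}; candidates ⊆ {—}.
C↔L: latent back-door arc(s) into C.
size 0: {}; under {} C still reaches {L} ∋ L.
C↔L cannot be blocked by any observed set — no back-door set.
{J}: (i) intercepts every directed C→L path; (ii) no back-door C→{J}; (iii) {C} blocks every back-door {J}→L. Front-door holds.
P(L|do(C)) = Σ_{J} P(J|C) Σ_{C'} P(L|J,C')P(C').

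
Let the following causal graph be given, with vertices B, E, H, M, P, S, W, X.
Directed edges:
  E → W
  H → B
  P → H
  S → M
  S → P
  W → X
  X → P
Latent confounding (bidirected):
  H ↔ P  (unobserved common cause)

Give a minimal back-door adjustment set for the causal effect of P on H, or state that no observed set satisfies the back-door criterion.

desc(P)\{P}={B,H}; candidates ⊆ {E,M,S,W,X}.
P↔H: latent back-door arc(s) into P.
size 0: {}; under {} P still reaches {B,E,H,M,S,W,X} ∋ H.
size 1: {E}, {M}, {S} …(+2); under {E} P still reaches {B,H,M,S,W,X} ∋ H.
size 2: {E,M}, {E,S}, {E,W} …(+7); under {E,M} P still reaches {B,H,S,W,X} ∋ H.
P↔H cannot be blocked by any observed set — no back-door set.

P→H: no observed back-door set.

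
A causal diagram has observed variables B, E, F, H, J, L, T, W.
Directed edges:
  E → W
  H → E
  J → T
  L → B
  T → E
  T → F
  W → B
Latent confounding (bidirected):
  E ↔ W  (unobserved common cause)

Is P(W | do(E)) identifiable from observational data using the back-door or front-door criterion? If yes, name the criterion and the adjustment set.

P(W|do(E)): not identifiable (no BD/FD set).

desc(E)\{E}={B,W}; candidates ⊆ {F,H,J,L,T}.
E↔W: latent back-door arc(s) into E.
size 0: {}; under {} E still reaches {B,F,H,J,T,W} ∋ W.
size 1: {F}, {H}, {J} …(+2); under {F} E still reaches {B,H,J,T,W} ∋ W.
size 2: {F,H}, {F,J}, {F,L} …(+7); under {F,H} E still reaches {B,J,T,W} ∋ W.
E↔W cannot be blocked by any observed set — no back-door set.
No mediator lies on a directed E→…→W path.
Neither criterion identifies P(W|do(E)) in this graph.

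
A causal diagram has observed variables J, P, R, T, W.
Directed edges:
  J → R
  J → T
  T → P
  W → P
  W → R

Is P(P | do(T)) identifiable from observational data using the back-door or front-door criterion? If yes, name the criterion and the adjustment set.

desc(T)\{T}={P}; candidates ⊆ {J,R,W}.
∅: T⊥P given ∅ in G with T→· removed — back-door holds.
P(P|do(T)) = P(P|T) — no adjustment needed.

P(P|do(T)): backdoor, adjust for ∅.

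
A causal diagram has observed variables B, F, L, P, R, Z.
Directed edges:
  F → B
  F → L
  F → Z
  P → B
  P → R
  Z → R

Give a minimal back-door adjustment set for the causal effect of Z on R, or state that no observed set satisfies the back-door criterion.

desc(Z)\{Z}={R}; candidates ⊆ {B,F,L,P}.
∅: Z⊥R given ∅ in G with Z→· removed — back-door holds.

Z→R: minimal back-door set ∅.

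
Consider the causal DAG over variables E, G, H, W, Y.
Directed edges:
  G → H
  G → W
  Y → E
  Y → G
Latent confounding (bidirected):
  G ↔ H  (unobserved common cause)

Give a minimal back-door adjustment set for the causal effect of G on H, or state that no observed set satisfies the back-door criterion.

desc(G)\{G}={H,W}; candidates ⊆ {E,Y}.
G↔H: latent back-door arc(s) into G.
size 0: {}; under {} G still reaches {E,H,Y} ∋ H.
size 1: {E}, {Y}; under {E} G still reaches {H,Y} ∋ H.
size 2: {E,Y}; under {E,Y} G still reaches {H} ∋ H.
G↔H cannot be blocked by any observed set — no back-door set.

G→H: no observed back-door set.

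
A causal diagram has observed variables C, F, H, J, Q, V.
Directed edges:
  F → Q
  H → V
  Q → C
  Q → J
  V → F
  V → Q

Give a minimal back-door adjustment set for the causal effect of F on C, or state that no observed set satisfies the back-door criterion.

F→C: minimal back-door set {V}.

desc(F)\{F}={C,J,Q}; candidates ⊆ {H,V}.
size 0: {}; under {} F still reaches {C,H,J,Q,V} ∋ C.
{V}: F⊥C given {V} in G with F→· removed — back-door holds.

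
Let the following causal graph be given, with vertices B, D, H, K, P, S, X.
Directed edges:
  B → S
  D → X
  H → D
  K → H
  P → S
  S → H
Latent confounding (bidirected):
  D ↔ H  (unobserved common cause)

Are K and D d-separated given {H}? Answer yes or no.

Bayes-Ball from K | {H} reaches {B,D,P,S,X}.
D ∈ reach(K|{H}) ⇒ K ⊥̸ D | {H}.

No — K and D are d-connected given {H}.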